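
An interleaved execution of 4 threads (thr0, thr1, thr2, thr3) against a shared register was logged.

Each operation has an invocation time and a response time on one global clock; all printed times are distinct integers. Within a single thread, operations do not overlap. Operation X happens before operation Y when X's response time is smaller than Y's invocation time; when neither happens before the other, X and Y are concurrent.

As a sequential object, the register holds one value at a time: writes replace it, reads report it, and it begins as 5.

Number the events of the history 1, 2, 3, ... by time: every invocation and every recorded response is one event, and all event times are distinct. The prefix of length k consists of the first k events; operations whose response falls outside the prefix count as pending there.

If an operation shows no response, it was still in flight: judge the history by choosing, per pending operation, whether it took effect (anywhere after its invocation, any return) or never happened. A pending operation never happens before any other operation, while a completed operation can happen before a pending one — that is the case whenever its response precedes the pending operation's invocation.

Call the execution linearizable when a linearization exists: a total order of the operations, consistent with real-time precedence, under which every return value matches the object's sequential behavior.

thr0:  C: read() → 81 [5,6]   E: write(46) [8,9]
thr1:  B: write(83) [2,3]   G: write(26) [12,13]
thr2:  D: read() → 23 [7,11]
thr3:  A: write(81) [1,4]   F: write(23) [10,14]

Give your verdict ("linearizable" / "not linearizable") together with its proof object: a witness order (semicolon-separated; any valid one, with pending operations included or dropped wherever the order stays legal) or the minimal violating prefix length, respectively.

1. B write(83), leaving value 83
2. A write(81), leaving value 81
3. C read() → 81, leaving value 81
4. E write(46), leaving value 46
5. F write(23), leaving value 23
6. D read() → 23, leaving value 23
7. G write(26), leaving value 26

linearizable — witness: B; A; C; E; F; D; G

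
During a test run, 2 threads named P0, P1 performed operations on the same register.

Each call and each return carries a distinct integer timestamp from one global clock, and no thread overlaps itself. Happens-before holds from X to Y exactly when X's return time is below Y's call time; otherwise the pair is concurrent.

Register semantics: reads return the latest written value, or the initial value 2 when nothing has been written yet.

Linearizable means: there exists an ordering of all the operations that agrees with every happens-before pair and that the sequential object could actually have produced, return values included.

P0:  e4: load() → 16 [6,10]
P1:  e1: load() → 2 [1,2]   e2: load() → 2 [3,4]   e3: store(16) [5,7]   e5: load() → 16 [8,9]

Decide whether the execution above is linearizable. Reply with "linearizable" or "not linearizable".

a witness: e1, e2, e3, e4, e5
1. e1 load() → 2, leaving value 2
2. e2 load() → 2, leaving value 2
3. e3 store(16), leaving value 16
4. e4 load() → 16, leaving value 16
5. e5 load() → 16, leaving value 16

linearizable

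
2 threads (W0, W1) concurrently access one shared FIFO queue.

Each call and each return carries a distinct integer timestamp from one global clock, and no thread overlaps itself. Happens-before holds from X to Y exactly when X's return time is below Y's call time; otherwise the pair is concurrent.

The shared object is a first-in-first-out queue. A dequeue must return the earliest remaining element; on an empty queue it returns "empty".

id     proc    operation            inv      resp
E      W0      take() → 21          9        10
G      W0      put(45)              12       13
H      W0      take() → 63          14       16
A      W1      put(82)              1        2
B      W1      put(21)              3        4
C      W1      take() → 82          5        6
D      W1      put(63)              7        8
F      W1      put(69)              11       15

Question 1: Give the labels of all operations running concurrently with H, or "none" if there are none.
Answer: F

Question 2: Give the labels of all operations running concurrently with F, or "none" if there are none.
Answer: G, H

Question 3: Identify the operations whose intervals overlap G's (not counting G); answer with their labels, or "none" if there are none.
Answer: F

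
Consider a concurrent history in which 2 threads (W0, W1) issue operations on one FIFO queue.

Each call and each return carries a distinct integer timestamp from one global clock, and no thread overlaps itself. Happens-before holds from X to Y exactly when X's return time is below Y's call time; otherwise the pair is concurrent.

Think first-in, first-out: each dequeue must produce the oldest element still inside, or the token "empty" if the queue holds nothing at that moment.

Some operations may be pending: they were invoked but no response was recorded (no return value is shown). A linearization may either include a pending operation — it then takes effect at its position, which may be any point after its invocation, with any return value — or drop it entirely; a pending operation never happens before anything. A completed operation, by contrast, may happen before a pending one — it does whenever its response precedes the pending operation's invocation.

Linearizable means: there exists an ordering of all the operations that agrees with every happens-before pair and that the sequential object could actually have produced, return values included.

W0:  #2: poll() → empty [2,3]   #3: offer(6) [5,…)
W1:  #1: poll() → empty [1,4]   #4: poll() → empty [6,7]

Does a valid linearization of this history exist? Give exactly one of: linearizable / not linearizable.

a witness: #1, #2, #4
step 1: #1 poll() → empty — queue <>
step 2: #2 poll() → empty — queue <>
step 3: #4 poll() → empty — queue <>

linearizable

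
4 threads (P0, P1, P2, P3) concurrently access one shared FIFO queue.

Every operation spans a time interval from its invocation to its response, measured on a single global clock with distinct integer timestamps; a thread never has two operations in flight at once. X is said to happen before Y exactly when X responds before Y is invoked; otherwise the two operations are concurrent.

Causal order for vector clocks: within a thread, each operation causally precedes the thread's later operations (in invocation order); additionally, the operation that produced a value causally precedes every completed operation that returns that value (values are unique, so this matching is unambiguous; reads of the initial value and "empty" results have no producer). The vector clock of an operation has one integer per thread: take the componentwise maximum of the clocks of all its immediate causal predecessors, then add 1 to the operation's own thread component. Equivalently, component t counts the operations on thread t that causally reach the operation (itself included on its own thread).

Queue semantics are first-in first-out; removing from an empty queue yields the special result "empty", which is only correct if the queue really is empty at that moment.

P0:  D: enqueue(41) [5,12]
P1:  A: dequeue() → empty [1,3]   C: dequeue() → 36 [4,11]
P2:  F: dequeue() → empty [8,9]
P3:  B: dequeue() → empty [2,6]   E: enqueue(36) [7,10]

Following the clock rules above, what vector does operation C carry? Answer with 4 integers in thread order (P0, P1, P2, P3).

B (invocation 2): nothing precedes it; P3's component alone gives (0, 0, 0, 1)
F (invocation 8): nothing precedes it; P2's component alone gives (0, 0, 1, 0)
A (invocation 1): nothing precedes it; P1's component alone gives (0, 1, 0, 0)
D (invocation 5): nothing precedes it; P0's component alone gives (1, 0, 0, 0)
E, invoked 7, takes VC(B)=(0, 0, 0, 1) under max, adds 1 for P3 → (0, 0, 0, 2)
C, invoked 4, takes VC(A)=(0, 1, 0, 0), VC(E)=(0, 0, 0, 2) under max, adds 1 for P1 → (0, 2, 0, 2)
target: VC(C) = (0, 2, 0, 2)

(0, 2, 0, 2)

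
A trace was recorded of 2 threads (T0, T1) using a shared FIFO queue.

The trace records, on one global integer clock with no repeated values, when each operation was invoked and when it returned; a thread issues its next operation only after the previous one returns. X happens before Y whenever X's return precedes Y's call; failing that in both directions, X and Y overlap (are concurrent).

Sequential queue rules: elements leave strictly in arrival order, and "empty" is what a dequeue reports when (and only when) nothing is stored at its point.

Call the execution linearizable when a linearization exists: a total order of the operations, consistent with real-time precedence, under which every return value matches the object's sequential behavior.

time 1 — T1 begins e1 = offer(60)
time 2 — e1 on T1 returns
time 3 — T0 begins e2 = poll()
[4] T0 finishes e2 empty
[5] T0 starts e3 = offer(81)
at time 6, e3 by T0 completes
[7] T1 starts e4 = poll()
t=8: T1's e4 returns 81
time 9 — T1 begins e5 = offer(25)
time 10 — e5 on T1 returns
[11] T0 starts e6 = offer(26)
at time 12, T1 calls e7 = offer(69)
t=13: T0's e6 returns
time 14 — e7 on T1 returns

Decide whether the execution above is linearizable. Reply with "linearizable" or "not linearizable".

not linearizable

events 1..3 are fine; event 4 — the response of e2 at time 4 — makes the prefix non-linearizable
the sole real-time-consistent order of 2 completed operations fails the FIFO queue replay
e.g. e1, e2: illegal at step 2, since e2 poll() → empty cannot apply there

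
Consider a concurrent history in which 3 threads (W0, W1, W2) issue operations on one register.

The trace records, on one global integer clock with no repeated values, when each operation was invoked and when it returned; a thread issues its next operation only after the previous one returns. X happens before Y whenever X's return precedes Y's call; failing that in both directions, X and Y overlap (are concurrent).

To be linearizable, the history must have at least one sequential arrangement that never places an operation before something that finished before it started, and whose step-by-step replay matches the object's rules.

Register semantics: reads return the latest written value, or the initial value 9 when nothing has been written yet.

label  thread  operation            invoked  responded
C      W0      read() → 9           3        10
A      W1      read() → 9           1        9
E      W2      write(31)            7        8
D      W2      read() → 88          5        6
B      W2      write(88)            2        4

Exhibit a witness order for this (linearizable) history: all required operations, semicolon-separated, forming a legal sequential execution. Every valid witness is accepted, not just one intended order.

1. A read() → 9, leaving value 9
2. C read() → 9, leaving value 9
3. B write(88), leaving value 88
4. D read() → 88, leaving value 88
5. E write(31), leaving value 31

A; C; B; D; E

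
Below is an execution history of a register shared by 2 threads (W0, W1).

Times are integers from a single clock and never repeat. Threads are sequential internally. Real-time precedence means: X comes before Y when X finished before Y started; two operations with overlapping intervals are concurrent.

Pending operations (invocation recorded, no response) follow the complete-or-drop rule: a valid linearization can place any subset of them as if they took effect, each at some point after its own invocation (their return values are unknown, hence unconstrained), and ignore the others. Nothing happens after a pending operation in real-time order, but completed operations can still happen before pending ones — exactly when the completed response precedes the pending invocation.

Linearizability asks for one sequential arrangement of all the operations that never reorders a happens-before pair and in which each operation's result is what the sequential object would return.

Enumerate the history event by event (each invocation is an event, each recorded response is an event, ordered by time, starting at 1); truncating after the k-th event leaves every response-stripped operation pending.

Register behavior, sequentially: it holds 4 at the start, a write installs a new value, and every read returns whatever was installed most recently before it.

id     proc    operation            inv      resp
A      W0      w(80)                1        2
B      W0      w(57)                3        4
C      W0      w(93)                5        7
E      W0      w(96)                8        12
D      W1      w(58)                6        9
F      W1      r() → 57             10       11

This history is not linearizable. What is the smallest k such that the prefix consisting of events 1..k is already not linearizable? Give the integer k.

11

events 1..10 are linearizable, e.g. via A, B, C, D:
step 1: A w(80) — value 80
step 2: B w(57) — value 57
step 3: C w(93) — value 93
step 4: D w(58) — value 58
at event 11 (F's time-11 response) nothing linearizes any more
no completion choice of the 1 pending operation (E) rescues it — every subset was tried
for example A, B, C, D, F (pending dropped) fails at step 5: F r() → 57 is not legal there
for example A, B, D, C, F (pending dropped) fails at step 5: F r() → 57 is not legal there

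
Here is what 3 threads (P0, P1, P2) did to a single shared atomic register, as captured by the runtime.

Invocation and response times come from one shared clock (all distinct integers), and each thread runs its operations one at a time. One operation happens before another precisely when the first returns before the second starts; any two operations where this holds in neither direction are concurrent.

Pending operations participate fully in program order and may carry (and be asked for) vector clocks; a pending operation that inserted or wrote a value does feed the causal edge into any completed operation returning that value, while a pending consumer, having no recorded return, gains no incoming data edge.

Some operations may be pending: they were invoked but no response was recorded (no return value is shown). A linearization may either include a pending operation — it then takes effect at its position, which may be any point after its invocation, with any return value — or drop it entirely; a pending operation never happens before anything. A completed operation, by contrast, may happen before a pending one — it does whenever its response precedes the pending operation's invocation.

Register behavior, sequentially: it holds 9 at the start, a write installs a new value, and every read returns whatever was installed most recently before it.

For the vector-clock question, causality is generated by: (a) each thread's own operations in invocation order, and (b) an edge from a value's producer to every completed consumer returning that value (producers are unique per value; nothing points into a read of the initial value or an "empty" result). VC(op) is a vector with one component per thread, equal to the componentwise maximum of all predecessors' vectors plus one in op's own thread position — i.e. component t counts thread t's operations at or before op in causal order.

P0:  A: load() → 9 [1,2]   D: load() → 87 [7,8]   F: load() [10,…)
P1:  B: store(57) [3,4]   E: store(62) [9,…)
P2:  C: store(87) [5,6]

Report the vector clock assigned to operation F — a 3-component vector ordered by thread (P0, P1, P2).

(3, 0, 1)

VC(C, invoked at 5): no causal predecessors; +1 on P2 → (0, 0, 1)
VC(B, invoked at 3): no causal predecessors; +1 on P1 → (0, 1, 0)
VC(A, invoked at 1): no causal predecessors; +1 on P0 → (1, 0, 0)
invoked at 9, E merges VC(B)=(0, 1, 0) and bumps P1's slot → (0, 2, 0)
invoked at 7, D merges VC(A)=(1, 0, 0), VC(C)=(0, 0, 1) and bumps P0's slot → (2, 0, 1)
invoked at 10, F merges VC(D)=(2, 0, 1) and bumps P0's slot → (3, 0, 1)
target: VC(F) = (3, 0, 1)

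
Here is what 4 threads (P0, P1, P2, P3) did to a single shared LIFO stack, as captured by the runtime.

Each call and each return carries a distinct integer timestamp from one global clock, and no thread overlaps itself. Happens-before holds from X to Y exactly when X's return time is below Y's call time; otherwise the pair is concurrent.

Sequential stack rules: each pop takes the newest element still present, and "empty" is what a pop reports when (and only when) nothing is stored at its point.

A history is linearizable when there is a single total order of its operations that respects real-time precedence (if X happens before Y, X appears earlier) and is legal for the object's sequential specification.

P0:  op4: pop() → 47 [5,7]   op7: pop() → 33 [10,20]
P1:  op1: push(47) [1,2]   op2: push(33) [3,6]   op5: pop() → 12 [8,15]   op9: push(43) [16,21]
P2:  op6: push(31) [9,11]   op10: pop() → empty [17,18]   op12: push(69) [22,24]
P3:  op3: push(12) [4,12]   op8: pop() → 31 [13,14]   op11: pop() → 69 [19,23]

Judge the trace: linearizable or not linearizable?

a witness: op1, op4, op2, op3, op5, op6, op8, op7, op10, op9, op12, op11
after step 1 (op1 push(47)): stack <47>
after step 2 (op4 pop() → 47): stack <>
after step 3 (op2 push(33)): stack <33>
after step 4 (op3 push(12)): stack <33,12>
after step 5 (op5 pop() → 12): stack <33>
after step 6 (op6 push(31)): stack <33,31>
after step 7 (op8 pop() → 31): stack <33>
after step 8 (op7 pop() → 33): stack <>
after step 9 (op10 pop() → empty): stack <>
after step 10 (op9 push(43)): stack <43>
after step 11 (op12 push(69)): stack <43,69>
after step 12 (op11 pop() → 69): stack <43>

linearizable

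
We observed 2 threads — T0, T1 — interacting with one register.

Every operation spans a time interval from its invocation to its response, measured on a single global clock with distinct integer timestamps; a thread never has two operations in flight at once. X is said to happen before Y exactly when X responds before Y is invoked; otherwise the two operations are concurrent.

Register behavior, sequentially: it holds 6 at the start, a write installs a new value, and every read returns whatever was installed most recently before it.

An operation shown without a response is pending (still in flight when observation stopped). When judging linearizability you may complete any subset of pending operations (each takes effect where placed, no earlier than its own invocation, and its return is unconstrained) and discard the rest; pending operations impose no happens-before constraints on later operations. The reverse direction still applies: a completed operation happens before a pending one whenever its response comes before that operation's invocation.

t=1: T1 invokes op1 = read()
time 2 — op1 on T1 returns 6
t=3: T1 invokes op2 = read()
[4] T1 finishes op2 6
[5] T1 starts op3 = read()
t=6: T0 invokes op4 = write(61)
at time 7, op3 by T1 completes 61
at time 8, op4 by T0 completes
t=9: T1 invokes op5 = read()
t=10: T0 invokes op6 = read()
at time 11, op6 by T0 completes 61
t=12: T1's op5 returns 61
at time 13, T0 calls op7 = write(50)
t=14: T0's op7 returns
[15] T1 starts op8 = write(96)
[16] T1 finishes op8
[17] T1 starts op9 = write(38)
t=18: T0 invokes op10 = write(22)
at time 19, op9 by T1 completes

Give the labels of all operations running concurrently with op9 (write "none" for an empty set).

op10

op9 spans [17,19]: anything still running between times 17 and 19 counts as concurrent
op1 [1,2]: before
op2 [3,4]: before
op3 [5,7]: before
op4 [6,8]: before
op5 [9,12]: before
op6 [10,11]: before
op7 [13,14]: before
op8 [15,16]: before
op10 [18,…): concurrent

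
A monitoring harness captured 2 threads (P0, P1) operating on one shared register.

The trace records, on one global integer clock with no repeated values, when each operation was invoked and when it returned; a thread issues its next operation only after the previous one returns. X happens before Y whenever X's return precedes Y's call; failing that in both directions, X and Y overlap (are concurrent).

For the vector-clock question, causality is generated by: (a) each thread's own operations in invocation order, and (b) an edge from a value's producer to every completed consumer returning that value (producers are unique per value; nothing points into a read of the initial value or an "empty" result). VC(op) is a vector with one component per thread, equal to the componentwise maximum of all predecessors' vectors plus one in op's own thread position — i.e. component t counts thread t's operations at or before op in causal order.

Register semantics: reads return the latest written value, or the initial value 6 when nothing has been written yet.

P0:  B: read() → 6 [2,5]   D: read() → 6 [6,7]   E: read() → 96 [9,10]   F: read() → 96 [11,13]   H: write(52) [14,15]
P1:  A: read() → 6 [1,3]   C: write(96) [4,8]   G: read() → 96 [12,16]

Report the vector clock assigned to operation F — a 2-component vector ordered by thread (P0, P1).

(4, 2)

invoked at 1, A has no predecessors; its own P1 bump gives (0, 1)
invoked at 2, B has no predecessors; its own P0 bump gives (1, 0)
VC(C, invoked at 4): max of VC(A)=(0, 1), then +1 on thread P1 → (0, 2)
VC(D, invoked at 6): max of VC(B)=(1, 0), then +1 on thread P0 → (2, 0)
VC(G, invoked at 12): max of VC(C)=(0, 2), then +1 on thread P1 → (0, 3)
VC(E, invoked at 9): max of VC(C)=(0, 2), VC(D)=(2, 0), then +1 on thread P0 → (3, 2)
VC(F, invoked at 11): max of VC(C)=(0, 2), VC(E)=(3, 2), then +1 on thread P0 → (4, 2)
VC(H, invoked at 14): max of VC(F)=(4, 2), then +1 on thread P0 → (5, 2)
target: VC(F) = (4, 2)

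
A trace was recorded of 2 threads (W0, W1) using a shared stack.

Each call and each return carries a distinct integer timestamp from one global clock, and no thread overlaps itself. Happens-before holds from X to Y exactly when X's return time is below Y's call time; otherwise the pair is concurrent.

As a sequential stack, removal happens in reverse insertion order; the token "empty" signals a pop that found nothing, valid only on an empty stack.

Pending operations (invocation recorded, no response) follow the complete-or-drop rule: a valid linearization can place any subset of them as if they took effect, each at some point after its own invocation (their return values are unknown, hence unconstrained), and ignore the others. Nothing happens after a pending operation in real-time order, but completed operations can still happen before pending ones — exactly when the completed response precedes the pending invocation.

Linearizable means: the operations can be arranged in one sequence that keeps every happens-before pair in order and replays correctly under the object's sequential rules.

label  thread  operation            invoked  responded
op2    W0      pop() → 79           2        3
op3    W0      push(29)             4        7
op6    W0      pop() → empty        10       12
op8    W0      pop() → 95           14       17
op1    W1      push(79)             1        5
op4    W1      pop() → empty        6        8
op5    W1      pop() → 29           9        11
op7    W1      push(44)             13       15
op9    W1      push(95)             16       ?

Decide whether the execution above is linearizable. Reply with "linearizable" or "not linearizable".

linearizable

a witness: op1, op2, op4, op3, op5, op6, op7, op9, op8
step 1: op1 push(79) — stack <79>
step 2: op2 pop() → 79 — stack <>
step 3: op4 pop() → empty — stack <>
step 4: op3 push(29) — stack <29>
step 5: op5 pop() → 29 — stack <>
step 6: op6 pop() → empty — stack <>
step 7: op7 push(44) — stack <44>
step 8: op9 push(95) (pending, included) — stack <44,95>
step 9: op8 pop() → 95 — stack <44>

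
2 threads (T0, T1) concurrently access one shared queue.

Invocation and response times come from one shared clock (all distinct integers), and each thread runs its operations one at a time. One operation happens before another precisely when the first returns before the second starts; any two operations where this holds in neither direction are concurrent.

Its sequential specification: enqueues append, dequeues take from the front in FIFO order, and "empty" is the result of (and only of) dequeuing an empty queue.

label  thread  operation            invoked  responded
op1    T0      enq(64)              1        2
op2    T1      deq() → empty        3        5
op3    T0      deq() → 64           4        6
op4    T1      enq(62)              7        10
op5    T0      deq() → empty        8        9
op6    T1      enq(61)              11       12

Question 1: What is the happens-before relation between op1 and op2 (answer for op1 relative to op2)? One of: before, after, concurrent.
before

op1 spans [1,2], op2 spans [3,5]
resp(op1)=2 < inv(op2)=3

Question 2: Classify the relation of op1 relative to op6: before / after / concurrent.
before

op1 spans [1,2], op6 spans [11,12]
resp(op1)=2 < inv(op6)=11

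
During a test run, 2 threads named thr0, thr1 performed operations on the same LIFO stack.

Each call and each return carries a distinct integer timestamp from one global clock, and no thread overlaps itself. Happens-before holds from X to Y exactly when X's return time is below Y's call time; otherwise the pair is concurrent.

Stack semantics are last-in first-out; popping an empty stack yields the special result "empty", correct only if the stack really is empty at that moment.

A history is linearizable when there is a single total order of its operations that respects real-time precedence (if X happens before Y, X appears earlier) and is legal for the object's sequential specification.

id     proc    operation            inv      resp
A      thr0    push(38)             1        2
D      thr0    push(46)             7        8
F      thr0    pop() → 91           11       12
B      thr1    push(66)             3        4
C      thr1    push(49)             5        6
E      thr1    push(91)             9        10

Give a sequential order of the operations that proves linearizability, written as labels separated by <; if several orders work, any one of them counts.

1. A push(38), leaving stack <38>
2. B push(66), leaving stack <38,66>
3. C push(49), leaving stack <38,66,49>
4. D push(46), leaving stack <38,66,49,46>
5. E push(91), leaving stack <38,66,49,46,91>
6. F pop() → 91, leaving stack <38,66,49,46>

A < B < C < D < E < F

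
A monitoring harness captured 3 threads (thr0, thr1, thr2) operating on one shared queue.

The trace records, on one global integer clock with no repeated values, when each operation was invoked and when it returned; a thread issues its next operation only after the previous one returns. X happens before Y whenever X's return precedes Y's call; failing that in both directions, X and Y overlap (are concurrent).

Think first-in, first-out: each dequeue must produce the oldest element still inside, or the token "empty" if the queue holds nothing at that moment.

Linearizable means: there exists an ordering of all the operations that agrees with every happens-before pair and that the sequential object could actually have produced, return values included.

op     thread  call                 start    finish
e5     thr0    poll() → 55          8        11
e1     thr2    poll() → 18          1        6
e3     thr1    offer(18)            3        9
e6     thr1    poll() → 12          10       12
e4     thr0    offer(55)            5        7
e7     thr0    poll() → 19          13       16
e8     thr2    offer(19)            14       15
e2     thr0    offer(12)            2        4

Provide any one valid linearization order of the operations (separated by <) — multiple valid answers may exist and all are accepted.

step 1: e3 offer(18) — queue <18>
step 2: e1 poll() → 18 — queue <>
step 3: e2 offer(12) — queue <12>
step 4: e4 offer(55) — queue <12,55>
step 5: e6 poll() → 12 — queue <55>
step 6: e5 poll() → 55 — queue <>
step 7: e8 offer(19) — queue <19>
step 8: e7 poll() → 19 — queue <>

e3 < e1 < e2 < e4 < e6 < e5 < e8 < e7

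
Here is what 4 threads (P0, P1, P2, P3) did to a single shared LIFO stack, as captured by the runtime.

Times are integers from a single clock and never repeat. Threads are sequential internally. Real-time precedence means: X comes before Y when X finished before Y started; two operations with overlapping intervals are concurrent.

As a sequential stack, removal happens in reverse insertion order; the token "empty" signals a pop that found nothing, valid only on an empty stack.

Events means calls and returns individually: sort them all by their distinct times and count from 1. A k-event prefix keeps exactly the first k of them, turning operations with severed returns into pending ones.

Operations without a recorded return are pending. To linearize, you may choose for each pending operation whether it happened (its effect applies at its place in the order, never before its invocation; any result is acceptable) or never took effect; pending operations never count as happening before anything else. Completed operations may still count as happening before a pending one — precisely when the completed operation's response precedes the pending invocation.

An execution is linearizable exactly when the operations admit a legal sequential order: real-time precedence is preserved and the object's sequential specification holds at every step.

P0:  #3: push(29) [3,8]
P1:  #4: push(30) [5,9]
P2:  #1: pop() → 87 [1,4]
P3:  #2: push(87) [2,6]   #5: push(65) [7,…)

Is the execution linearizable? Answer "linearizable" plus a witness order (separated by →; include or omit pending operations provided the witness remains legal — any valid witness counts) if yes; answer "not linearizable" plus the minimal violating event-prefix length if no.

1. #2 push(87), leaving stack <87>
2. #1 pop() → 87, leaving stack <>
3. #3 push(29), leaving stack <29>
4. #4 push(30), leaving stack <29,30>

linearizable — witness: #2 → #1 → #3 → #4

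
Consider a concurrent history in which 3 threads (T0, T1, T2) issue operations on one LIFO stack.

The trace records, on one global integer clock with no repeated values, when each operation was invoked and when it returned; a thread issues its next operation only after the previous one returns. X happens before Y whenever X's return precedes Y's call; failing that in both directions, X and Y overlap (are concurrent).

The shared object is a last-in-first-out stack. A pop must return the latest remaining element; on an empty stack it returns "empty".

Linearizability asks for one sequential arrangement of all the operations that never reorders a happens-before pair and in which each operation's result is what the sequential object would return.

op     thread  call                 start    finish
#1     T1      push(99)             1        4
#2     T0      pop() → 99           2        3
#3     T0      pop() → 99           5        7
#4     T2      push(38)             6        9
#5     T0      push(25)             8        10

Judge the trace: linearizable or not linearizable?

not linearizable

cut after 6 events: linearizable; cut after 7 events (#3 responds, time 7): not linearizable
checked exhaustively: 2 real-time-consistent orders of 3 completed operations, zero legal LIFO stack replays
every completion of the 1 pending operation (#4) was checked; none linearizes
for example #1, #2, #3 (pending dropped) fails at step 3: #3 pop() → 99 is not legal there
for example #2, #1, #3 (pending dropped) fails at step 1: #2 pop() → 99 is not legal there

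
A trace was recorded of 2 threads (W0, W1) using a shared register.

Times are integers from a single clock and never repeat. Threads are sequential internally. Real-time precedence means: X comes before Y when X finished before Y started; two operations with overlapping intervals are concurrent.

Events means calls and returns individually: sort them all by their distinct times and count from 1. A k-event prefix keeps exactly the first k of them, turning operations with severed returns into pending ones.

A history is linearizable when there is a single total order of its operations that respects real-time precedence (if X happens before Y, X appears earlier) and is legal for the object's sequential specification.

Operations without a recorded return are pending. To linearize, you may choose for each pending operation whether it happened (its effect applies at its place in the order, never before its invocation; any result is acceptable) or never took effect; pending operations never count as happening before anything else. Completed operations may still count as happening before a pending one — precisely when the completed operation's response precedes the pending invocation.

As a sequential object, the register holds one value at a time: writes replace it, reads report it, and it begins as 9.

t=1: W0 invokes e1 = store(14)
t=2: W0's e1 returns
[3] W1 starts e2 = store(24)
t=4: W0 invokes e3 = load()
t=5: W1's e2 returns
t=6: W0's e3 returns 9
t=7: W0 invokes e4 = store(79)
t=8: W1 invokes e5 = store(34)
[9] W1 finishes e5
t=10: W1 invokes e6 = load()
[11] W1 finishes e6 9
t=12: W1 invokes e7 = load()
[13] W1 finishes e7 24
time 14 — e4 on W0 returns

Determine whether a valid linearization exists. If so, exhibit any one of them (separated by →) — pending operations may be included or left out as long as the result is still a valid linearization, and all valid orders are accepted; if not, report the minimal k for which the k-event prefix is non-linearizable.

already the first 6 events (up to e3's response at time 6) admit no linearization; the first 5 still do
the 3 completed operations admit 2 real-time orders; each fails the register replay
for example e1, e2, e3 fails at step 3: e3 load() → 9 is not legal there
for example e1, e3, e2 fails at step 2: e3 load() → 9 is not legal there

not linearizable — minimal violating prefix: 6 events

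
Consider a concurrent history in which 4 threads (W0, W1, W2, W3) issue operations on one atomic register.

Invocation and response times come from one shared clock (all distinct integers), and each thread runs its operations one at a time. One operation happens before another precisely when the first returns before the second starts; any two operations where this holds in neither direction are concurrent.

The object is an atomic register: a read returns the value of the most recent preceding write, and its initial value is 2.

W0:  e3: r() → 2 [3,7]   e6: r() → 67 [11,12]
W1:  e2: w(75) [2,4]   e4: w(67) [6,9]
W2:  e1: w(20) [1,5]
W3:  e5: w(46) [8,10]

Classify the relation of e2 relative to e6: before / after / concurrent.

before

e2 spans [2,4], e6 spans [11,12]
resp(e2)=4 < inv(e6)=11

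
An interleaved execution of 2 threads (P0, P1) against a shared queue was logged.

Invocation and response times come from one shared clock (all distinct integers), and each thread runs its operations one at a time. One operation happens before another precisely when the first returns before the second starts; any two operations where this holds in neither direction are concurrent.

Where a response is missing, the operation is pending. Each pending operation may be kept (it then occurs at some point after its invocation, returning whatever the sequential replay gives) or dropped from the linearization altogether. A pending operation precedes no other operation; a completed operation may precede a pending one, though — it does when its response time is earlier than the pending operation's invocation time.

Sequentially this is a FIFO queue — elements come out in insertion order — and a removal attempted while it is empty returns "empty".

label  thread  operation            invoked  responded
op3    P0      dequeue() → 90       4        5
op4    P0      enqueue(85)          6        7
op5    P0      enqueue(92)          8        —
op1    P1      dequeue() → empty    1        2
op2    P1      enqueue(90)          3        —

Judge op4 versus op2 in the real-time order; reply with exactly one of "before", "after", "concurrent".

op4 spans [6,7], op2 spans [3,…)
the intervals overlap in both directions

concurrent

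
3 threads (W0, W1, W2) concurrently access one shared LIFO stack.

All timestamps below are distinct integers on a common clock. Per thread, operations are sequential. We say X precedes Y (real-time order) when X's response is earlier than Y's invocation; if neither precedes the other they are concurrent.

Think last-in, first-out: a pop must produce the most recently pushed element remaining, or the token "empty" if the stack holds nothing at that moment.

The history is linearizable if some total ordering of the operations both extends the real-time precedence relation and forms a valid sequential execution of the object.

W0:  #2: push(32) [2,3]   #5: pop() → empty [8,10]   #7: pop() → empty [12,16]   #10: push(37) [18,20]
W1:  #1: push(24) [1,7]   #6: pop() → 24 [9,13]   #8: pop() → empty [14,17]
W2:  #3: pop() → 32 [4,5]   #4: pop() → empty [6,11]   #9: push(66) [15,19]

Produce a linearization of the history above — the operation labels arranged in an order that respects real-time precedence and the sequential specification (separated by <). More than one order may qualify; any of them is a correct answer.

step 1: #1 push(24) — stack <24>
step 2: #2 push(32) — stack <24,32>
step 3: #3 pop() → 32 — stack <24>
step 4: #6 pop() → 24 — stack <>
step 5: #4 pop() → empty — stack <>
step 6: #5 pop() → empty — stack <>
step 7: #7 pop() → empty — stack <>
step 8: #8 pop() → empty — stack <>
step 9: #9 push(66) — stack <66>
step 10: #10 push(37) — stack <66,37>

#1 < #2 < #3 < #6 < #4 < #5 < #7 < #8 < #9 < #10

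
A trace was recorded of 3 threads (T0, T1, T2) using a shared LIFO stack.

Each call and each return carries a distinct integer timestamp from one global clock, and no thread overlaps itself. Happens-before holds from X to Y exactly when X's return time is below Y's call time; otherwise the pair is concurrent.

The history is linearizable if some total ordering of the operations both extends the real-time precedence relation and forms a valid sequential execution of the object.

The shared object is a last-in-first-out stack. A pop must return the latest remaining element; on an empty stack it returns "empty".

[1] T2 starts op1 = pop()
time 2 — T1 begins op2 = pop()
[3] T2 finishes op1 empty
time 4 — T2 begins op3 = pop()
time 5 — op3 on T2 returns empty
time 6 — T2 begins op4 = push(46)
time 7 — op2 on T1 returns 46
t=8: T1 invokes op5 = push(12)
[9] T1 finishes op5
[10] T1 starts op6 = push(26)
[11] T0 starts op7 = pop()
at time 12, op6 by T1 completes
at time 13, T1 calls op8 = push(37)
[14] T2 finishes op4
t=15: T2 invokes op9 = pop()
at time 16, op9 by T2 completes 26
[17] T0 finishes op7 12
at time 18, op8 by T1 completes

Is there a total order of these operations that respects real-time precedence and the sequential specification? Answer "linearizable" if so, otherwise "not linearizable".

witness order: op1, op3, op4, op2, op5, op6, op9, op7, op8
after step 1 (op1 pop() → empty): stack <>
after step 2 (op3 pop() → empty): stack <>
after step 3 (op4 push(46)): stack <46>
after step 4 (op2 pop() → 46): stack <>
after step 5 (op5 push(12)): stack <12>
after step 6 (op6 push(26)): stack <12,26>
after step 7 (op9 pop() → 26): stack <12>
after step 8 (op7 pop() → 12): stack <>
after step 9 (op8 push(37)): stack <37>

linearizable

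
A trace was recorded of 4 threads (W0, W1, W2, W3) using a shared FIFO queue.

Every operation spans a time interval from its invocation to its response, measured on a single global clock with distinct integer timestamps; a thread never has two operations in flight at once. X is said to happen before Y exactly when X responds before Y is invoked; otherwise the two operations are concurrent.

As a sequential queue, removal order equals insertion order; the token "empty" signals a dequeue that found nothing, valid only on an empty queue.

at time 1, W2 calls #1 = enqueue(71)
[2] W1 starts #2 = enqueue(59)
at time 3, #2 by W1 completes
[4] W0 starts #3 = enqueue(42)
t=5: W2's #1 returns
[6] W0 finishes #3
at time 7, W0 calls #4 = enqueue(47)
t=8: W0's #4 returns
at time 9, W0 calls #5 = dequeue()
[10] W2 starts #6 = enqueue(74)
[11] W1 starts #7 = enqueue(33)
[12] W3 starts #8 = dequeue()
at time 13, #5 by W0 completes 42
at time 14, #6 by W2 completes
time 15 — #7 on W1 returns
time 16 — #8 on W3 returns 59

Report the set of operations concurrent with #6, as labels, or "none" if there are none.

overlap test against #6 [10,14]: concurrent iff the interval meets 10..14
#1 [1,5]: before
#2 [2,3]: before
#3 [4,6]: before
#4 [7,8]: before
#5 [9,13]: concurrent
#7 [11,15]: concurrent
#8 [12,16]: concurrent

#5, #7, #8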